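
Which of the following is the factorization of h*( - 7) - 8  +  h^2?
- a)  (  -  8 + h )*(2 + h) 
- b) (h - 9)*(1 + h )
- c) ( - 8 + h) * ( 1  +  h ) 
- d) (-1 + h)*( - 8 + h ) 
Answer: c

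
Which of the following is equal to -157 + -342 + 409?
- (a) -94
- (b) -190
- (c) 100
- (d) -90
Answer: d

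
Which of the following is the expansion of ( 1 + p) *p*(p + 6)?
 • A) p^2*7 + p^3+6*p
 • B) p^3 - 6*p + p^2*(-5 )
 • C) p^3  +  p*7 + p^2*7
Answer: A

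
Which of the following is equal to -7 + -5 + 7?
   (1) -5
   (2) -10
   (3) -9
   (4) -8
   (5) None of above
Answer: 1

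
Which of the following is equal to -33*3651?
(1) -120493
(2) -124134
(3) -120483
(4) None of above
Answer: 3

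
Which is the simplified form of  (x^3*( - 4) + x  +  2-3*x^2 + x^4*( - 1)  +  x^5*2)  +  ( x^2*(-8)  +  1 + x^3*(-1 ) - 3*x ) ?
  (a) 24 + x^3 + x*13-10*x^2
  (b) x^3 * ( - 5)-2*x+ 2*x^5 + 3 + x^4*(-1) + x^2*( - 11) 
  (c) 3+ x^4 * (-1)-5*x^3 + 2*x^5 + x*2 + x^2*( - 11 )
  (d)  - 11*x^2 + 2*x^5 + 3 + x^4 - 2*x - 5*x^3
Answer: b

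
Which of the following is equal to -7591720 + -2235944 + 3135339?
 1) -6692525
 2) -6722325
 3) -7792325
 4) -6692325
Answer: 4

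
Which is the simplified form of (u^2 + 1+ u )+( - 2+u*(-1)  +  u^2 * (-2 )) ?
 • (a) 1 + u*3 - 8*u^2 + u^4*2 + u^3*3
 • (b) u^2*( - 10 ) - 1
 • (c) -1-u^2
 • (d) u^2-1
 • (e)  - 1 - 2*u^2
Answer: c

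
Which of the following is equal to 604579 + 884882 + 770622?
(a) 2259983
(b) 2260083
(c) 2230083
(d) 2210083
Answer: b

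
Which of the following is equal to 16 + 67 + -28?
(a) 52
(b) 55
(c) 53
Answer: b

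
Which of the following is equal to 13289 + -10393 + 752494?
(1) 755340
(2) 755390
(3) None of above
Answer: 2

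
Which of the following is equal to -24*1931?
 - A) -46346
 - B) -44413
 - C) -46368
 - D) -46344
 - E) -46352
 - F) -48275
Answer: D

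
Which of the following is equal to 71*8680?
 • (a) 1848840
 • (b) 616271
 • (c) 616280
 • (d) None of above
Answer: c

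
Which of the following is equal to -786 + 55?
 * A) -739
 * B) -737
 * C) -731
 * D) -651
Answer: C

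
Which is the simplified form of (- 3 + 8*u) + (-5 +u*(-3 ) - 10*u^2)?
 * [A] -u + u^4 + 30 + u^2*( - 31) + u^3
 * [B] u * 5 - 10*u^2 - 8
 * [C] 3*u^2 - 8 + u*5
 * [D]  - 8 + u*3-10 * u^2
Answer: B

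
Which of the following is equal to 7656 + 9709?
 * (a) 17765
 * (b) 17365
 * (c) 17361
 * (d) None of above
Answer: b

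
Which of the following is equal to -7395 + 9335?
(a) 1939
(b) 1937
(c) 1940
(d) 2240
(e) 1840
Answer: c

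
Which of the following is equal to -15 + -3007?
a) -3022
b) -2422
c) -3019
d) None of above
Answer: a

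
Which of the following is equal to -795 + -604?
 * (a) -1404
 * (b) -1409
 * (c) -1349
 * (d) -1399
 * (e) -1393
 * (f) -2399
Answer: d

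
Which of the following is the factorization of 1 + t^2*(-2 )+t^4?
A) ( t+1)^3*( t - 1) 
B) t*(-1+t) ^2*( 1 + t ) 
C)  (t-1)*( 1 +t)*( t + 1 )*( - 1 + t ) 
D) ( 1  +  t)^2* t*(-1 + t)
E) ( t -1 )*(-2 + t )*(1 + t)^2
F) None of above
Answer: C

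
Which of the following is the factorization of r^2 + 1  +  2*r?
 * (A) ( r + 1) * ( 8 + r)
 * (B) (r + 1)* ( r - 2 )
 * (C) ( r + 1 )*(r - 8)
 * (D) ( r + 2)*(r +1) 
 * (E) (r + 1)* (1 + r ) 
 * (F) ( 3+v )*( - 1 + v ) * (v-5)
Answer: E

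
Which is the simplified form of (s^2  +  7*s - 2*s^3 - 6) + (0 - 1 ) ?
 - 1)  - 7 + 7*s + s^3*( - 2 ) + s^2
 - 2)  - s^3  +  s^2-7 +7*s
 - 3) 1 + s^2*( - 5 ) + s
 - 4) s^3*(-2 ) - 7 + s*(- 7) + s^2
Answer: 1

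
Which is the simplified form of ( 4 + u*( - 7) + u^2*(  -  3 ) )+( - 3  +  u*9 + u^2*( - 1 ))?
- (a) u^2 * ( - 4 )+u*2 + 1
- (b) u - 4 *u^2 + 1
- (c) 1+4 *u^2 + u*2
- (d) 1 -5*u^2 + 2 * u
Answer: a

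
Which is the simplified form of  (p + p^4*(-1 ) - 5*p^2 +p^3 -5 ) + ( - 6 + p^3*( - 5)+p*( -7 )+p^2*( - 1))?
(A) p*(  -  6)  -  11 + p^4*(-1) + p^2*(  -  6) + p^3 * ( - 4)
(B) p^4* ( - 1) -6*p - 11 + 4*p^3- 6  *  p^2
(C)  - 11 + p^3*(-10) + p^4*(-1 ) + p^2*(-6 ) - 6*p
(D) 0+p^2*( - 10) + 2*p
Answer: A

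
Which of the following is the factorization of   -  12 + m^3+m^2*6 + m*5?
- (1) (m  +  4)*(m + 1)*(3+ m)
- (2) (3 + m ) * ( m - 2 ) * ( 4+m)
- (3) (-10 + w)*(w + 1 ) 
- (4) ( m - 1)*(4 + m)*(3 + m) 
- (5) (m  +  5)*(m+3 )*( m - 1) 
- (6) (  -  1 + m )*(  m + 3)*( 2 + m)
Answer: 4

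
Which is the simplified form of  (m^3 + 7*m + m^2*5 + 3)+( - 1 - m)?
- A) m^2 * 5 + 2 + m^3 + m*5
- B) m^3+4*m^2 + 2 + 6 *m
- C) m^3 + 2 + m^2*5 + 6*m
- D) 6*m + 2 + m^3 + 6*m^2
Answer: C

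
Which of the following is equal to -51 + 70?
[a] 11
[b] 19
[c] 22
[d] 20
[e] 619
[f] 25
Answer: b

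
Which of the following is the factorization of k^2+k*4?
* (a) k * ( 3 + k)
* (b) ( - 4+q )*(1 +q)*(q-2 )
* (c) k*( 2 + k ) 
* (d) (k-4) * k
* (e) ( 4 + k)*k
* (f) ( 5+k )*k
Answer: e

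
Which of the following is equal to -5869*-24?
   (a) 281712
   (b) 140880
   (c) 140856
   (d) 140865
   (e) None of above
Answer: c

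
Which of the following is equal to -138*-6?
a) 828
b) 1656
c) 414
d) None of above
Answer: a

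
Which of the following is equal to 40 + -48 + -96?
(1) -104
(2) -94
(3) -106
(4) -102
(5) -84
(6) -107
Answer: 1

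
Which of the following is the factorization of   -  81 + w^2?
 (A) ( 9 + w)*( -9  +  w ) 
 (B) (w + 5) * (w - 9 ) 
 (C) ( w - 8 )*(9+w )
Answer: A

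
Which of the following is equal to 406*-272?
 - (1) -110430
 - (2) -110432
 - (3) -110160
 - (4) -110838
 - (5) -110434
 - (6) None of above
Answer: 2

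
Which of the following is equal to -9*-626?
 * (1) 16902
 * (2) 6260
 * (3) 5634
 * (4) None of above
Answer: 3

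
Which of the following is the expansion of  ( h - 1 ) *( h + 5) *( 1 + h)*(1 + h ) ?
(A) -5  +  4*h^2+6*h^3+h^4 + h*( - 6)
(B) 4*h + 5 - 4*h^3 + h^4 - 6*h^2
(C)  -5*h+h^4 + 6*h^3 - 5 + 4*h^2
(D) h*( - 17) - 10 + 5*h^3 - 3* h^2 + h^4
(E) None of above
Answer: A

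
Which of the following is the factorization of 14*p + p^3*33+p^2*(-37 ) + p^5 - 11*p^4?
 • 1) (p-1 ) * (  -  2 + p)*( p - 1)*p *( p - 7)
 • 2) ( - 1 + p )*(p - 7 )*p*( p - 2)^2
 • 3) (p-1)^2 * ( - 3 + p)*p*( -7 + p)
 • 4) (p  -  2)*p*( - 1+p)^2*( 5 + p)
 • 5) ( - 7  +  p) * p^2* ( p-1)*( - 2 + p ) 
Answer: 1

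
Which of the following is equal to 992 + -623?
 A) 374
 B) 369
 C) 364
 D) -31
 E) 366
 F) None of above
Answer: B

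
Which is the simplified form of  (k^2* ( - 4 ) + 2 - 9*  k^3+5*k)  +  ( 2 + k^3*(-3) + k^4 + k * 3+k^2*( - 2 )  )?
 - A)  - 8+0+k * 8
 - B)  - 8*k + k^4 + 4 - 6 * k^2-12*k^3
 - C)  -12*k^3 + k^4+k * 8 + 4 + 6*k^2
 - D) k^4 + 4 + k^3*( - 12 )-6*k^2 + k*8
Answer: D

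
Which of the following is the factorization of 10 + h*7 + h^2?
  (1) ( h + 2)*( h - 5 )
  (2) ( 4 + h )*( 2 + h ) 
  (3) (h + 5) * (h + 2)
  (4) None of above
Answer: 3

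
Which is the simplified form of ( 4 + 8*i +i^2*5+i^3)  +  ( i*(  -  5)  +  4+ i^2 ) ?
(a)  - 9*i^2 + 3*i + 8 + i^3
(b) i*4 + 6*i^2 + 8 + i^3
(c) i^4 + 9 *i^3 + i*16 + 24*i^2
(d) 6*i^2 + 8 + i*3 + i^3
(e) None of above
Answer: d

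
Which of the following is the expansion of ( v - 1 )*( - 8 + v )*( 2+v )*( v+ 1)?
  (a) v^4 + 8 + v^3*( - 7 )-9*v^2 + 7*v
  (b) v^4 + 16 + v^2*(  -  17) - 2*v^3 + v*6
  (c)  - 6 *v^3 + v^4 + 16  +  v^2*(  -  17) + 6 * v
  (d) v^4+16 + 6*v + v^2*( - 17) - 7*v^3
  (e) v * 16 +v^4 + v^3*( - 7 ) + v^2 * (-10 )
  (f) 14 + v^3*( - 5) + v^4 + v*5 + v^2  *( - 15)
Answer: c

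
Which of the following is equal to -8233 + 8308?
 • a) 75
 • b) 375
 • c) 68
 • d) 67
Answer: a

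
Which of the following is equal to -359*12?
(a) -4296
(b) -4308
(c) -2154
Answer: b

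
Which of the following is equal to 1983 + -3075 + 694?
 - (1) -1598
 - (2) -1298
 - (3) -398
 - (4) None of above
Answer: 3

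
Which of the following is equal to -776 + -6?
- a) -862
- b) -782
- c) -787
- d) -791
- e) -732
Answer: b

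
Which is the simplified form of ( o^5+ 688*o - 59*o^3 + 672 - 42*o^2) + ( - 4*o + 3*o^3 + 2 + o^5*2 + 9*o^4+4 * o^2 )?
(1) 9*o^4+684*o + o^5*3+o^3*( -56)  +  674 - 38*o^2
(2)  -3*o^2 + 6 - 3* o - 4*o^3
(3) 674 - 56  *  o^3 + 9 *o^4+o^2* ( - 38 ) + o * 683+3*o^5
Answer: 1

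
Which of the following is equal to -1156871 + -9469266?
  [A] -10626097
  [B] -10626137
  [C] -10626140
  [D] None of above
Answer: B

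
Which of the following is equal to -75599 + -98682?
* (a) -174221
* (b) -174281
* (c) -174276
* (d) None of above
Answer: b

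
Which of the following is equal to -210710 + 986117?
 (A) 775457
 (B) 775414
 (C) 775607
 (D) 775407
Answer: D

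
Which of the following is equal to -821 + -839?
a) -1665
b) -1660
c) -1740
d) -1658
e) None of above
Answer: b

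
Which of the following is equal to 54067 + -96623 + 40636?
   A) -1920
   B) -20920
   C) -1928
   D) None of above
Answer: A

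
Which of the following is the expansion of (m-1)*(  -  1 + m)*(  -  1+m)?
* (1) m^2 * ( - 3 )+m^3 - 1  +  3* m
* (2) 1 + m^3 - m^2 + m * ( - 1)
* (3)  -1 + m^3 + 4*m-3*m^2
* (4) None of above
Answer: 1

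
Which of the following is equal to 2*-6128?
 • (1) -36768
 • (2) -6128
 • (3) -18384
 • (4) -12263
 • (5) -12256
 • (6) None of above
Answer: 5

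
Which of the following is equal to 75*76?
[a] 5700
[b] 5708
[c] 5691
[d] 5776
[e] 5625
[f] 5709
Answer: a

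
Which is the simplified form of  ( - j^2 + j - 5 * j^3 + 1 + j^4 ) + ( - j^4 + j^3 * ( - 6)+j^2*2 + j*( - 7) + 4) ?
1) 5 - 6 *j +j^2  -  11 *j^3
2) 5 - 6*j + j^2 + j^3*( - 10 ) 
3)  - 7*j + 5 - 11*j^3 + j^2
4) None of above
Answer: 1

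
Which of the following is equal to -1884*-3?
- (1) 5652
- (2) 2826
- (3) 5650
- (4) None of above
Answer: 1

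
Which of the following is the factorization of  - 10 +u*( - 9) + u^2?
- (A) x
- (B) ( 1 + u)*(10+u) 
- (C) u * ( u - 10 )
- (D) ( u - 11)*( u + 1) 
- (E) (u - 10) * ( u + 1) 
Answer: E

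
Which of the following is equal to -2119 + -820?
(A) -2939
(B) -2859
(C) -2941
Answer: A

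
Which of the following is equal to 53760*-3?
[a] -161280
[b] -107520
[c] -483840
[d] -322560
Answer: a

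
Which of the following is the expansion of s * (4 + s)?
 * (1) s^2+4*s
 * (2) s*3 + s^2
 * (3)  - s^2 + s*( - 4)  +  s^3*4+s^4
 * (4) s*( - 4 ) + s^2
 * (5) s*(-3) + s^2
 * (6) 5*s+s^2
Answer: 1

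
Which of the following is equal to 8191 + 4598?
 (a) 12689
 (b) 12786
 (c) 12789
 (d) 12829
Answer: c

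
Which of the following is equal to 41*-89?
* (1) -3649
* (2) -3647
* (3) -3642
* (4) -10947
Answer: 1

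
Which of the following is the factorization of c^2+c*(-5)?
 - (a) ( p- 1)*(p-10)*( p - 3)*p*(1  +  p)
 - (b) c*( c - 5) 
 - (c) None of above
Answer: b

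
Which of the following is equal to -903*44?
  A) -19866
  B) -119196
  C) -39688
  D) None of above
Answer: D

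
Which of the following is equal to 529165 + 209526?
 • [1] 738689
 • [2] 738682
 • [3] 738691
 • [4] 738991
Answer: 3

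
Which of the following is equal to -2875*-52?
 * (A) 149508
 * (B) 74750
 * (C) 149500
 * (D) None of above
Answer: C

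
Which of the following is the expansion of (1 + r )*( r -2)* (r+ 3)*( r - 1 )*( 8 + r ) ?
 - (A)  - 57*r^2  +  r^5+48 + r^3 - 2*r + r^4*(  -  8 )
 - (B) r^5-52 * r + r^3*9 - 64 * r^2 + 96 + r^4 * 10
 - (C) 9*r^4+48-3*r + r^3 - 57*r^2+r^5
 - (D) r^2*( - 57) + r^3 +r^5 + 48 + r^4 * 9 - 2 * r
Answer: D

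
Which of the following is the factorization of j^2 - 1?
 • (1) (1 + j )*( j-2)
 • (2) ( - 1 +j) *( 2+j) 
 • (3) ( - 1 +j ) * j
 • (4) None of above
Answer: 4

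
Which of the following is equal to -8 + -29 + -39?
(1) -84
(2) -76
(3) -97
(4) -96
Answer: 2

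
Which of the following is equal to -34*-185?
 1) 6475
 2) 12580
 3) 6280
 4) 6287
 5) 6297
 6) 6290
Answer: 6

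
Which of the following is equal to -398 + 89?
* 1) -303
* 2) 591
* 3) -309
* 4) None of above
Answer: 3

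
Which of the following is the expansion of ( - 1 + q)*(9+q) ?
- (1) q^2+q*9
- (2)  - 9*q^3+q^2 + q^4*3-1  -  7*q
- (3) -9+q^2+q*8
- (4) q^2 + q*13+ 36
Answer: 3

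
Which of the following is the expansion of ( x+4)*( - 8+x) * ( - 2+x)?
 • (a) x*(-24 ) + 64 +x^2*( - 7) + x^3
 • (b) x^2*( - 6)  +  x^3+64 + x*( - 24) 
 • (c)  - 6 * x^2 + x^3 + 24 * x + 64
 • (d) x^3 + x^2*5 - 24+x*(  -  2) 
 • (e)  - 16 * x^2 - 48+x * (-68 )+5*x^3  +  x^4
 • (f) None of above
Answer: b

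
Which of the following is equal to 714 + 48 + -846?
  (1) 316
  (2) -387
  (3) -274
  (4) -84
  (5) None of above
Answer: 4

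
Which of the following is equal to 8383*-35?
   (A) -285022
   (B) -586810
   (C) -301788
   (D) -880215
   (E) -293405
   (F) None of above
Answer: E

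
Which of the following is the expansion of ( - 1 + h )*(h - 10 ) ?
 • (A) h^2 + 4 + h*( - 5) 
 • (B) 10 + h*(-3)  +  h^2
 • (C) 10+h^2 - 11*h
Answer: C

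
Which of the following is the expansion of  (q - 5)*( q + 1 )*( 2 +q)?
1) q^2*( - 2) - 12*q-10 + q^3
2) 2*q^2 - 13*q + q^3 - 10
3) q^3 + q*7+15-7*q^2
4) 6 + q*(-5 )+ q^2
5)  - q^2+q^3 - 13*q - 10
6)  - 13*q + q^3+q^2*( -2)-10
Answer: 6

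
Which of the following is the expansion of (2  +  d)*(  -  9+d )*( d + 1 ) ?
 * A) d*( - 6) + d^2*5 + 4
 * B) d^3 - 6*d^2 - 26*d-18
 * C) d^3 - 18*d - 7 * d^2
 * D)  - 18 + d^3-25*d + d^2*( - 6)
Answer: D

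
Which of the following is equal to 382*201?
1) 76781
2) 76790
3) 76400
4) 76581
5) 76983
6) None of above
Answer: 6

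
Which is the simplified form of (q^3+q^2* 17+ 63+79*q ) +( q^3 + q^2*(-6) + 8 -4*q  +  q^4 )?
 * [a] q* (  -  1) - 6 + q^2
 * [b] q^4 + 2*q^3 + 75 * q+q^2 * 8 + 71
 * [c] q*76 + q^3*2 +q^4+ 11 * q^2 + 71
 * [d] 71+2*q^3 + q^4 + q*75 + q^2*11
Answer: d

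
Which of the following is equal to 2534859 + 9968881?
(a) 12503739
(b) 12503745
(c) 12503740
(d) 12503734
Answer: c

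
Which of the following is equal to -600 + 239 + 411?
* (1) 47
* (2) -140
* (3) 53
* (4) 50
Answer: 4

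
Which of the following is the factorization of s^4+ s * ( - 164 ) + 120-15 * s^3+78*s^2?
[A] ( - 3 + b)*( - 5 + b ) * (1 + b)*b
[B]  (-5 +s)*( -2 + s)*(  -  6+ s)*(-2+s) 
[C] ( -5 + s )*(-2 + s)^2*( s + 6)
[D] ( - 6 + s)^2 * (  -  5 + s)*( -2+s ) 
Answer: B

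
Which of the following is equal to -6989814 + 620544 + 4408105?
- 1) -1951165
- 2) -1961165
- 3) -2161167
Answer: 2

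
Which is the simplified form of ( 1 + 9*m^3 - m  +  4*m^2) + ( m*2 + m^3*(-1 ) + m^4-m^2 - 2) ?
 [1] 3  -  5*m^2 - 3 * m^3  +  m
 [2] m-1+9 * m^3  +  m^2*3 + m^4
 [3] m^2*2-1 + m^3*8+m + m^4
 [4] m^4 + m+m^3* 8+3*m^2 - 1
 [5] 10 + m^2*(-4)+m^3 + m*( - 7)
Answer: 4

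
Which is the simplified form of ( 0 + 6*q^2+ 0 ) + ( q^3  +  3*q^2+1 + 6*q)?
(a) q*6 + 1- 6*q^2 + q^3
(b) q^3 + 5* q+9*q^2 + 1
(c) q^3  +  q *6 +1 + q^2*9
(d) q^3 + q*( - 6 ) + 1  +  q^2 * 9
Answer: c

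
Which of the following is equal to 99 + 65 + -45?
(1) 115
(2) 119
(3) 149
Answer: 2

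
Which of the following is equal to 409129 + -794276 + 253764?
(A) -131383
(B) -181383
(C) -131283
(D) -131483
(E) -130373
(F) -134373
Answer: A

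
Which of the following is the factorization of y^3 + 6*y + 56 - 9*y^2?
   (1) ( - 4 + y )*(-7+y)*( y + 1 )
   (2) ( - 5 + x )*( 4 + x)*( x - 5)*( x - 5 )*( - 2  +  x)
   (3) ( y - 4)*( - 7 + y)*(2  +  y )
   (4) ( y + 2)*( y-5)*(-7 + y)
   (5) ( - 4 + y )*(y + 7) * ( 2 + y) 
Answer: 3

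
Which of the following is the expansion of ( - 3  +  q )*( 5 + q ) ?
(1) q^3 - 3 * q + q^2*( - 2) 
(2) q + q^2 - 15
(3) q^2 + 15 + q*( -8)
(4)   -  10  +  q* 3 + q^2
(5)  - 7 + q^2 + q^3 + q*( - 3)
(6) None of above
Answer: 6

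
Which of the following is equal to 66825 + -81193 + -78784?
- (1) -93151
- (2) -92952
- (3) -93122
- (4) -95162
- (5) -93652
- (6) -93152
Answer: 6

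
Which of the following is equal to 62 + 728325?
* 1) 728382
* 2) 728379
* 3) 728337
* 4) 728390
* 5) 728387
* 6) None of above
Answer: 5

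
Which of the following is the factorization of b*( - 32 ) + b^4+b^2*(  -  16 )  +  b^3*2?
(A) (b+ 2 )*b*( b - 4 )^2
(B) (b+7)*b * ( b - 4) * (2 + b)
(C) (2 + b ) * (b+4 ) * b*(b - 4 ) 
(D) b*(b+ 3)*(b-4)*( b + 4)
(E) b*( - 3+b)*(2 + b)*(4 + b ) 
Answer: C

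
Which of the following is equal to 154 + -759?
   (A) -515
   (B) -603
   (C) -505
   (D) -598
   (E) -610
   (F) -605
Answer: F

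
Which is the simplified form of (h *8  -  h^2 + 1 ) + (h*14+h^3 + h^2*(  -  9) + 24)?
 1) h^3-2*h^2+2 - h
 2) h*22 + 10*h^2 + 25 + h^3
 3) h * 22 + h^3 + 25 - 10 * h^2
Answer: 3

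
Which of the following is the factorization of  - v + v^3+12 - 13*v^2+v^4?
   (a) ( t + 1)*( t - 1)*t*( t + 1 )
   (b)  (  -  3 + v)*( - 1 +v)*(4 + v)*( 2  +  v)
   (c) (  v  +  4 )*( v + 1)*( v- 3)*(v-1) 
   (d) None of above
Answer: c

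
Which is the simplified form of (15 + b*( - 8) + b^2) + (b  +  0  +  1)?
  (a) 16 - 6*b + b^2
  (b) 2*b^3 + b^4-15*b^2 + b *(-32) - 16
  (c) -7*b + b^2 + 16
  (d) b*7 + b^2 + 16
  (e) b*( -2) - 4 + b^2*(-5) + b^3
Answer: c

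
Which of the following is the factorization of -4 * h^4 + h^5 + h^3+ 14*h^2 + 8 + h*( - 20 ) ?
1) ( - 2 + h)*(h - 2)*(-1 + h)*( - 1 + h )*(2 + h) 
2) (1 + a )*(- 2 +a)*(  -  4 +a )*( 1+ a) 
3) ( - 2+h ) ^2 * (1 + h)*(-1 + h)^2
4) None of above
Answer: 1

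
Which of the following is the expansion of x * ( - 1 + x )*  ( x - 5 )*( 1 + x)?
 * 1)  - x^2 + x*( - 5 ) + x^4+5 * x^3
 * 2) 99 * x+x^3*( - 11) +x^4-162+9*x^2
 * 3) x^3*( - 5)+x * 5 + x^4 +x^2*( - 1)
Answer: 3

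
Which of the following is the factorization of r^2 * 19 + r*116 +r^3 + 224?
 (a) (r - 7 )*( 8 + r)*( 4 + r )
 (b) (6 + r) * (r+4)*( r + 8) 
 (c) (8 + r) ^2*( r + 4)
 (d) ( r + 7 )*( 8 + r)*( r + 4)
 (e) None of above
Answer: d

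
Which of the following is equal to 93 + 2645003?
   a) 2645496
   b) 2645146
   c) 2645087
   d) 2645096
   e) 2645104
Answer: d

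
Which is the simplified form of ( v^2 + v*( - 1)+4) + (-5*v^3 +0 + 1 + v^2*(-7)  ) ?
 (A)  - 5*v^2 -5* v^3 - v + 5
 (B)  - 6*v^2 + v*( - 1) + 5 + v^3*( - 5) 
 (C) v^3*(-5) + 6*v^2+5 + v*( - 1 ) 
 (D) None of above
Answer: B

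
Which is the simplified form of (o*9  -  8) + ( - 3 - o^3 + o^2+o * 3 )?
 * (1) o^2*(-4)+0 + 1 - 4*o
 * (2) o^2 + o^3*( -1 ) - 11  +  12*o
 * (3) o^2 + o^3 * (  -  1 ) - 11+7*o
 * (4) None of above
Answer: 2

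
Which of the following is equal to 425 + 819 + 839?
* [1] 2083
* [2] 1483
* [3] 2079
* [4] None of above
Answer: 1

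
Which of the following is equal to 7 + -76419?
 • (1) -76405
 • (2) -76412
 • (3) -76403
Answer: 2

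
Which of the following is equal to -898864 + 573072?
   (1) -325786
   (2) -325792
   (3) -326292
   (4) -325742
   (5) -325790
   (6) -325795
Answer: 2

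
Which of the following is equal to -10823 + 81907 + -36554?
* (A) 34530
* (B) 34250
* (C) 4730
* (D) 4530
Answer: A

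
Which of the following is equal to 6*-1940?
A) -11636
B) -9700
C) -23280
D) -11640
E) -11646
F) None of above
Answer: D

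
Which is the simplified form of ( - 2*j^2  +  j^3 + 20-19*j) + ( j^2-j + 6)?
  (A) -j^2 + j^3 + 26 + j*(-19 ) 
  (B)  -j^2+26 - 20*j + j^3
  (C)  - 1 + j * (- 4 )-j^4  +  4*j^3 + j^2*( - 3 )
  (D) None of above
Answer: B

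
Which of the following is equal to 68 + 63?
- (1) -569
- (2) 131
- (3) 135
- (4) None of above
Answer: 2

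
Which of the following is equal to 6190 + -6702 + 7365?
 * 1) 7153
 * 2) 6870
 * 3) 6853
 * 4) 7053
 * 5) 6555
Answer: 3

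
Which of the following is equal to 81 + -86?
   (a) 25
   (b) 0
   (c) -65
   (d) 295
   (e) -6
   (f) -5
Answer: f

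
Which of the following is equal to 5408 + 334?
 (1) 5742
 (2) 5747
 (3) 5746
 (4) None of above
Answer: 1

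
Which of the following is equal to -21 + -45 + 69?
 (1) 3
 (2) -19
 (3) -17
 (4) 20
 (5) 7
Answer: 1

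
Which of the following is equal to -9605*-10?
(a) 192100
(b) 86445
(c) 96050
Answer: c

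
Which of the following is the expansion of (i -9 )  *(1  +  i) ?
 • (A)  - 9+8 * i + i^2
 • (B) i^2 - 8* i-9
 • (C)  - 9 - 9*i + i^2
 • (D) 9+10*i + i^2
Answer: B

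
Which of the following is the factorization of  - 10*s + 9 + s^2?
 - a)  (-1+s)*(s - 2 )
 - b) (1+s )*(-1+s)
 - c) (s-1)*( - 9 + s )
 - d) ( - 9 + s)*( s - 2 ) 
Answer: c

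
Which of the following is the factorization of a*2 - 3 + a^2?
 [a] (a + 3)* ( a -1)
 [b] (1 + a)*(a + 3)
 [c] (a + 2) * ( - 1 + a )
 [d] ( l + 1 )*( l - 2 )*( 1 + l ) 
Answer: a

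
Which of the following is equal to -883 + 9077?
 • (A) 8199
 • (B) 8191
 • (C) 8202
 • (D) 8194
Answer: D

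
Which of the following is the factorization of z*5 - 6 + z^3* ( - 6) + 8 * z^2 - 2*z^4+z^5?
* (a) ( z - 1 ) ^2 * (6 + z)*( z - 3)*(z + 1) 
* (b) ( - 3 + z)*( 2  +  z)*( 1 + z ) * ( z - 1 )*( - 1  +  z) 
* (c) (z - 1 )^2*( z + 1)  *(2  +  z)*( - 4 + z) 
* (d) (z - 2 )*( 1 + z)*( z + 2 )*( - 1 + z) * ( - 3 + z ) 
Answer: b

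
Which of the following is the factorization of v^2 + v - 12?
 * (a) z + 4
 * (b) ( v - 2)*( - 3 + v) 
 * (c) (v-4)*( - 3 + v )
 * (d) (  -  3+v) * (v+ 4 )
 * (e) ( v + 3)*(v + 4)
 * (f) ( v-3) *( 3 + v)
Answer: d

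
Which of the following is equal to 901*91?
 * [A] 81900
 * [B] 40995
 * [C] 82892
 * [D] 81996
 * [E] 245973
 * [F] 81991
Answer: F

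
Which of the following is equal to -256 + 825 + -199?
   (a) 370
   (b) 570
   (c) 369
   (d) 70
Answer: a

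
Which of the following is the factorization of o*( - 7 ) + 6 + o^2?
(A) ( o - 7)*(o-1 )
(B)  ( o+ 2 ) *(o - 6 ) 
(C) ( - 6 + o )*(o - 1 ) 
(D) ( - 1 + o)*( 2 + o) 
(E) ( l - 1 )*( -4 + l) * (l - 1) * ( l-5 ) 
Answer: C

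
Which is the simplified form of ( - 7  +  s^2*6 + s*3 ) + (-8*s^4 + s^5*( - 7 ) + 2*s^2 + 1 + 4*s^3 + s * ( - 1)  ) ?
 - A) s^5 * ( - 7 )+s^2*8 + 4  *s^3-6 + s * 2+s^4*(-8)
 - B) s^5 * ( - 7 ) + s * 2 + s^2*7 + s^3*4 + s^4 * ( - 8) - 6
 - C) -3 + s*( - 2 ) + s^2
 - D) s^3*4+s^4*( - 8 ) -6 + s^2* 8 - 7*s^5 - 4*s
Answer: A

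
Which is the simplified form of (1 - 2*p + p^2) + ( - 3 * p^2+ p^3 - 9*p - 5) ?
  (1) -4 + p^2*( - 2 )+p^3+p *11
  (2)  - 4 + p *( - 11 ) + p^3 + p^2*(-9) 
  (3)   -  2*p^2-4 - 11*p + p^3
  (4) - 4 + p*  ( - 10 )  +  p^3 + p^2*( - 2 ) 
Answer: 3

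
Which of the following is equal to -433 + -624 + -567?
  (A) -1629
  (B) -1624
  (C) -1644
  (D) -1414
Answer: B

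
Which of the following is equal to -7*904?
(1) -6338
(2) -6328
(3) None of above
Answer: 2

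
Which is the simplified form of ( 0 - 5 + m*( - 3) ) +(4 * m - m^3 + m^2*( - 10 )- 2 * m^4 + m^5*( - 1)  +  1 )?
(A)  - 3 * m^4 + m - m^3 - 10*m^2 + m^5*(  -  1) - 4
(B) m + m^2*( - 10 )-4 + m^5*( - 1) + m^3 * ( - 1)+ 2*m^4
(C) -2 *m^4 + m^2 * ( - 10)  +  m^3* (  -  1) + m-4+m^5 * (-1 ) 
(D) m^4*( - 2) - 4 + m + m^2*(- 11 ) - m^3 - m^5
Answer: C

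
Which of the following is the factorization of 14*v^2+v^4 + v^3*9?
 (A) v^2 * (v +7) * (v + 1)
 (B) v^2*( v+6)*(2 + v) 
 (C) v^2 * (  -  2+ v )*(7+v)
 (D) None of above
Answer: D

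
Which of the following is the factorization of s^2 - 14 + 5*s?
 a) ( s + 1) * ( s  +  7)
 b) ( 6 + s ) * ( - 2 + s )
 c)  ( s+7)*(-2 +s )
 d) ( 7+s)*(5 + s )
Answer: c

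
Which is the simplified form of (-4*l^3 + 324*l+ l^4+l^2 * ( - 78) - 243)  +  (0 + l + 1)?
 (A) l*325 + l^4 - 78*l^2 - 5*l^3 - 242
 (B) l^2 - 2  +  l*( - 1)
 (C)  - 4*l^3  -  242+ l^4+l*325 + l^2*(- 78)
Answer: C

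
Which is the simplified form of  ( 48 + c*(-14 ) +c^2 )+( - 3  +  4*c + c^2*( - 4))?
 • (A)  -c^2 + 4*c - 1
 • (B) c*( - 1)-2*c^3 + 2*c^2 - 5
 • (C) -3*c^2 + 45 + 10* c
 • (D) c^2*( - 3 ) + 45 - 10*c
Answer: D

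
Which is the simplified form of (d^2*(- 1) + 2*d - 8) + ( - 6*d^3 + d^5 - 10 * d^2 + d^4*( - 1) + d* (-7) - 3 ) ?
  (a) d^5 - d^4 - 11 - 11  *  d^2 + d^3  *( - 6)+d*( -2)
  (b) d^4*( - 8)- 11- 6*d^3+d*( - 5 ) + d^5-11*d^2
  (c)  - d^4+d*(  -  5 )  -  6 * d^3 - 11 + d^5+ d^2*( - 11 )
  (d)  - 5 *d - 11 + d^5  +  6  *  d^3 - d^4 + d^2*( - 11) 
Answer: c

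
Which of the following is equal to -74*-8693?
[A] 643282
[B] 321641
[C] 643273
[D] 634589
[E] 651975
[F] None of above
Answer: A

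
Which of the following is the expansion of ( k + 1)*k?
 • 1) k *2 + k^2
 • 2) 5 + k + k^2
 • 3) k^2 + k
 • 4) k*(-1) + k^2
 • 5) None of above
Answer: 3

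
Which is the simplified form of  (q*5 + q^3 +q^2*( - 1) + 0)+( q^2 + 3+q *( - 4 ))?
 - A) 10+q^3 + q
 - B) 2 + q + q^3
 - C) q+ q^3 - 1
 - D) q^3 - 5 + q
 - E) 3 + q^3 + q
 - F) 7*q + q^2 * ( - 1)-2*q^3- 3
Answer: E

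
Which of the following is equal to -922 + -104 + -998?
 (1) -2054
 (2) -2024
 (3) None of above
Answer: 2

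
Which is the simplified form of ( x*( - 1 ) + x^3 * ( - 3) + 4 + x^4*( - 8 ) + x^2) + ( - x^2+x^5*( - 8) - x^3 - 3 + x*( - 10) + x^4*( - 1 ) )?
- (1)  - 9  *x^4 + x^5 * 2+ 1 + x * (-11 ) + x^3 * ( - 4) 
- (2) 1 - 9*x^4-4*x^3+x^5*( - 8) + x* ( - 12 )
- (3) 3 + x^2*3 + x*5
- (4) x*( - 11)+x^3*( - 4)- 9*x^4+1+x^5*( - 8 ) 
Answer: 4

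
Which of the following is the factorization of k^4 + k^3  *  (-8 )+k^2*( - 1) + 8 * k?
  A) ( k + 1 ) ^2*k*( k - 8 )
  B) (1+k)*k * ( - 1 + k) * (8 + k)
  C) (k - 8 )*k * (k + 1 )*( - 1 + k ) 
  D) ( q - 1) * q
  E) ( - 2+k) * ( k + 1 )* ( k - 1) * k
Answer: C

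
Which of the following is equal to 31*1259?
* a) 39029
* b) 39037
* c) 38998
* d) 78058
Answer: a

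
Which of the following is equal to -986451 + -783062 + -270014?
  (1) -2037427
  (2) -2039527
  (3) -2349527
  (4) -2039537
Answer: 2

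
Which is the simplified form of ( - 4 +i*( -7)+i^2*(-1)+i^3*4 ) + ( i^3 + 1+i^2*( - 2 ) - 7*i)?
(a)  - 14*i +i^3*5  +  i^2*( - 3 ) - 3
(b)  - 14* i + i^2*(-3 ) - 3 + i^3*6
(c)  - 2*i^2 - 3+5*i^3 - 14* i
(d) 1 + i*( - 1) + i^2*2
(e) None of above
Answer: a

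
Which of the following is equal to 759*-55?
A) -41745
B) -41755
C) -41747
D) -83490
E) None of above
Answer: A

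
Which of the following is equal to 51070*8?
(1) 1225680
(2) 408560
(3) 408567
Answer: 2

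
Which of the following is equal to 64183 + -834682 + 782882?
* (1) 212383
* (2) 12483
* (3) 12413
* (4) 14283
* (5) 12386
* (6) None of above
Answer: 6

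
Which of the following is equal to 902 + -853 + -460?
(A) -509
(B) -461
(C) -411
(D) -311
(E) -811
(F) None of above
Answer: C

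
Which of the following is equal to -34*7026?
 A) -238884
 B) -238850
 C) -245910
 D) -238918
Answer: A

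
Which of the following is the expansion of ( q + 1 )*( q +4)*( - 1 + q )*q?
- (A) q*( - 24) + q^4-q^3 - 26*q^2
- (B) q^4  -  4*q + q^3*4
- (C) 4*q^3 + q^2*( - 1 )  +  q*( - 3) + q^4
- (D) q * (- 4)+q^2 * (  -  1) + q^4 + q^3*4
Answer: D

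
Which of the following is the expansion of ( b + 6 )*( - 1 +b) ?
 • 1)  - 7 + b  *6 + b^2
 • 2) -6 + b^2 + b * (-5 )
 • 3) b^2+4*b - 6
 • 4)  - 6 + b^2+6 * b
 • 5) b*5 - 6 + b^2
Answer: 5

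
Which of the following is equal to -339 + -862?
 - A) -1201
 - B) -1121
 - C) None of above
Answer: A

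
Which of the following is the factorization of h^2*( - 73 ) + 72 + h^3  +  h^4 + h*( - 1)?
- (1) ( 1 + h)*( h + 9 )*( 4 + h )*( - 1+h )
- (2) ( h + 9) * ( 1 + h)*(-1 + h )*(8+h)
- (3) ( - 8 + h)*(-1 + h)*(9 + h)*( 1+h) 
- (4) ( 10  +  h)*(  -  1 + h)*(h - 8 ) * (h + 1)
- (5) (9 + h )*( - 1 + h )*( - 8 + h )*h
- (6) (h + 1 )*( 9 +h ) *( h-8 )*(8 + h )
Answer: 3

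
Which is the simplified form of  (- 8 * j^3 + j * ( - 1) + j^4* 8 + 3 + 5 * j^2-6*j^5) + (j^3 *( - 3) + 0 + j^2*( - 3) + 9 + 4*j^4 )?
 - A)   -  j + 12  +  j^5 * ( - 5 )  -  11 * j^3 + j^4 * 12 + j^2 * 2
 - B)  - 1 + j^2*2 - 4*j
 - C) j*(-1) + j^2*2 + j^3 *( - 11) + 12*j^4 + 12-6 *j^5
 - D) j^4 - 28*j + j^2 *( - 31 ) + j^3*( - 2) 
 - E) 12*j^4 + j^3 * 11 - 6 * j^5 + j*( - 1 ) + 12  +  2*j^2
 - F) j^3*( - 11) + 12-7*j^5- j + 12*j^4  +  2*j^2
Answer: C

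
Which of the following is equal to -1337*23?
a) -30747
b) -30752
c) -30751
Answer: c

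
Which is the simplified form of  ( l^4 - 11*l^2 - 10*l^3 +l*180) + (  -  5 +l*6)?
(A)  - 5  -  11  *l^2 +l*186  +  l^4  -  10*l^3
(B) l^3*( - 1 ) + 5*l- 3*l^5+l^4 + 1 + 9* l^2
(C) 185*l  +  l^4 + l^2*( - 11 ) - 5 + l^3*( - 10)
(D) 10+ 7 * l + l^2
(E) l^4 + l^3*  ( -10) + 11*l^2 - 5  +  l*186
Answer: A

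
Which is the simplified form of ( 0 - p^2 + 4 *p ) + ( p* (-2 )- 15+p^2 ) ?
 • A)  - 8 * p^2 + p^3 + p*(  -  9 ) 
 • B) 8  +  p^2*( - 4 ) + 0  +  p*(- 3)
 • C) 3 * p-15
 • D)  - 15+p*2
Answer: D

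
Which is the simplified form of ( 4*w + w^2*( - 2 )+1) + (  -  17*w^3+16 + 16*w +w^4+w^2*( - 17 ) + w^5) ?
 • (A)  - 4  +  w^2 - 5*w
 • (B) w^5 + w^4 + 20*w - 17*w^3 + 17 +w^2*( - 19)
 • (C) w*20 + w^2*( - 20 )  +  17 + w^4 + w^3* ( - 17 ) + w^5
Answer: B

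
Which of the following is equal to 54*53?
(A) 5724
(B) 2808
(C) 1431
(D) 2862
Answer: D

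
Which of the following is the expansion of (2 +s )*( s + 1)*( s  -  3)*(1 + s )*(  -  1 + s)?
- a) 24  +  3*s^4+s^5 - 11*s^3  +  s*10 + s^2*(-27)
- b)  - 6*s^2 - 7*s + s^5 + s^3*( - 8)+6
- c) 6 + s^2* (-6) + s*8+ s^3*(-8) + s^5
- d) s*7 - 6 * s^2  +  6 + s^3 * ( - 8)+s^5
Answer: d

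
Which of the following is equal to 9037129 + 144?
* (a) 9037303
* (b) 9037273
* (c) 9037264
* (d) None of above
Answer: b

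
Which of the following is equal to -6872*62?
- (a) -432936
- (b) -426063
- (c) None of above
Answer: c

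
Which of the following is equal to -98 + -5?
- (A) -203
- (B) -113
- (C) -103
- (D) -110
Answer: C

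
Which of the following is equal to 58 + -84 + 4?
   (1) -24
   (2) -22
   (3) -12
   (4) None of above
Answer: 2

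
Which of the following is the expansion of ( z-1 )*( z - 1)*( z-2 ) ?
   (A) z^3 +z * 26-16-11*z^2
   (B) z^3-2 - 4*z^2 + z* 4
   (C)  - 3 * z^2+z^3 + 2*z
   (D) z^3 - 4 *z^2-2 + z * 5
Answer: D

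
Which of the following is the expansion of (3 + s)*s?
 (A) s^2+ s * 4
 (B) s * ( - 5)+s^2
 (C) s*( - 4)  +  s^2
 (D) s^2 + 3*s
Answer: D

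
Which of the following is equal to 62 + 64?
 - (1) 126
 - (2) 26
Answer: 1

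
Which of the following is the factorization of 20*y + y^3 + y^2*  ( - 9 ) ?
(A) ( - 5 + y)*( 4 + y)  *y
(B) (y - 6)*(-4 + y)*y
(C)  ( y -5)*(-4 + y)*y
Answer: C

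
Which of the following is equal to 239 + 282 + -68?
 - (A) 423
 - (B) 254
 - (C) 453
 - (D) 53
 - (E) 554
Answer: C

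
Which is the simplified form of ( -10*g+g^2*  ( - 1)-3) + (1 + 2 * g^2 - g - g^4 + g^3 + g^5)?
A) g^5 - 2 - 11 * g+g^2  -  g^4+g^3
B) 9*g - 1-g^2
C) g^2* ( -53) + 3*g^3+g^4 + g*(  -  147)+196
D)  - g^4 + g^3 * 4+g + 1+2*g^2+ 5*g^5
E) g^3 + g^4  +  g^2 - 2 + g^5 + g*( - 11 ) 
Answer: A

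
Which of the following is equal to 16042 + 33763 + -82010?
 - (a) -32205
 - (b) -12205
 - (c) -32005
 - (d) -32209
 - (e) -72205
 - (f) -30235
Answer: a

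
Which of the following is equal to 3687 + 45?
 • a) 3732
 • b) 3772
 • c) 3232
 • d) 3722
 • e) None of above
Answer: a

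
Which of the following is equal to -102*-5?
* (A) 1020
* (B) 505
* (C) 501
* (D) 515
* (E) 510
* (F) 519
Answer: E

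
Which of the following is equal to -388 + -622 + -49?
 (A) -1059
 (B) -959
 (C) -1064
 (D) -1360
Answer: A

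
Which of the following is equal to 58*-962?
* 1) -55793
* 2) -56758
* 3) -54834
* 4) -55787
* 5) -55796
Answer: 5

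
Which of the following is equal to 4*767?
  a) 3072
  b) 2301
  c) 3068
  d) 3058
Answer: c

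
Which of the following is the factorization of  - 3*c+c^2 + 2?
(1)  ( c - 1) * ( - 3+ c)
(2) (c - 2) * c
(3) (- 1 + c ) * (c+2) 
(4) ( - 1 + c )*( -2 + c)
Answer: 4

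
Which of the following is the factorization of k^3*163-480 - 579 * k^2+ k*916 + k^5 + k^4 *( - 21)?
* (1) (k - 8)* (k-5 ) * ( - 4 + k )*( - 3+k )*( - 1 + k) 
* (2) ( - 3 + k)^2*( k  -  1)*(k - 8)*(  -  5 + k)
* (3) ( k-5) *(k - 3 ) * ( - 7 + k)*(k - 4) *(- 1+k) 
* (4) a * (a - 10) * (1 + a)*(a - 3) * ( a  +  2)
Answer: 1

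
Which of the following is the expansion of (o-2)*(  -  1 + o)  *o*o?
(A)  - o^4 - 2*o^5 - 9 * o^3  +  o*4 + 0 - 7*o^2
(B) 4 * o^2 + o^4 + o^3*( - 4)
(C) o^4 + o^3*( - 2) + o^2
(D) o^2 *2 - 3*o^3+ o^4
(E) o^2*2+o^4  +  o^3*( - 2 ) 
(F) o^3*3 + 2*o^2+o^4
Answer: D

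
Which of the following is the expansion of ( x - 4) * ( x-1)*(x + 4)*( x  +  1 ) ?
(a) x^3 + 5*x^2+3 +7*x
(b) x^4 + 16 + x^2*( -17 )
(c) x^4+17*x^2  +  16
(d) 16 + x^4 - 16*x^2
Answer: b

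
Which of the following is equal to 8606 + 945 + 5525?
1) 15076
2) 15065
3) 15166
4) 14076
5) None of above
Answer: 1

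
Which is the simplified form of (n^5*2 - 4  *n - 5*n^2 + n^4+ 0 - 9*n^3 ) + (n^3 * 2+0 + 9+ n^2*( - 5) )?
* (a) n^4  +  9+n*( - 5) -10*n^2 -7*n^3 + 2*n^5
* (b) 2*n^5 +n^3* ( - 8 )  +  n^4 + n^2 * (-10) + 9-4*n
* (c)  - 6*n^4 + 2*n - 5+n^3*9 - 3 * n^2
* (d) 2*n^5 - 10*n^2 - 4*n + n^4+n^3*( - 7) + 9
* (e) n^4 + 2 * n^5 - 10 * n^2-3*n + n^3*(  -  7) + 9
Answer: d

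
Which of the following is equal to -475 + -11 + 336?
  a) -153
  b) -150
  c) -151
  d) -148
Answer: b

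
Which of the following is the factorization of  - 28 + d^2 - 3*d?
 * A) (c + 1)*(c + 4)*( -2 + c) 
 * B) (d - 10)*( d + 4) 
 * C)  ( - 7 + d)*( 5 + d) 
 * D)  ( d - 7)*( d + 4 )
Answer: D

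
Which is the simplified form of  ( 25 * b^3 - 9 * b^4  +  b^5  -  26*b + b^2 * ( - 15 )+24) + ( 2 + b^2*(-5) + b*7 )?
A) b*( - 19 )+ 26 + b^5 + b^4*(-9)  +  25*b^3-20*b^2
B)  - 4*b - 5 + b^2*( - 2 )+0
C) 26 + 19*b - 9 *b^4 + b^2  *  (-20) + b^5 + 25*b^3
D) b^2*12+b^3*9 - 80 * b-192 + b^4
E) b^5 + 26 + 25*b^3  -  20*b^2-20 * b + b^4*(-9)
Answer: A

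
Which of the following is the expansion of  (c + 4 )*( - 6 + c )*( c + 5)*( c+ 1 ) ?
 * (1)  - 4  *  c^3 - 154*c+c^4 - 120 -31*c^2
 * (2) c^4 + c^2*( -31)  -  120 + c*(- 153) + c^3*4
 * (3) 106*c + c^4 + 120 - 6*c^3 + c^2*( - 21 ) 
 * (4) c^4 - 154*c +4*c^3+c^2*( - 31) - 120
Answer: 4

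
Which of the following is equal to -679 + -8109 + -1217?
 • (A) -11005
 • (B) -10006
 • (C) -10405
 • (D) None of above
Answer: D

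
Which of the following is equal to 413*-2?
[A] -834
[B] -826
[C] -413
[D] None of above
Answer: B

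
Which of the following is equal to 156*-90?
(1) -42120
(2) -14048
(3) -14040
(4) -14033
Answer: 3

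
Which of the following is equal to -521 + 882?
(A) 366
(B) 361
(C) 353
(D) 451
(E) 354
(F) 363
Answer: B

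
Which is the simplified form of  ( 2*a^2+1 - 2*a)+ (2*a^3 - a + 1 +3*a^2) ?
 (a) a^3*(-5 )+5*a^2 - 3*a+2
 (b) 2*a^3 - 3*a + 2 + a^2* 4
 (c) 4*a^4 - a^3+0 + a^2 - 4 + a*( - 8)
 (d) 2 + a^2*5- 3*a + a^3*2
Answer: d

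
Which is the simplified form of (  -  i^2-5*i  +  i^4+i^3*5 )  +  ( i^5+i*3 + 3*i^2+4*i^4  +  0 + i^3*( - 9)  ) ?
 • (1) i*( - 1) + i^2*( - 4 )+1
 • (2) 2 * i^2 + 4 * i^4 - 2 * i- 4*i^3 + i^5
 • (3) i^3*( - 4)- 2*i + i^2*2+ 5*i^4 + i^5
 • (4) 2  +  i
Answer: 3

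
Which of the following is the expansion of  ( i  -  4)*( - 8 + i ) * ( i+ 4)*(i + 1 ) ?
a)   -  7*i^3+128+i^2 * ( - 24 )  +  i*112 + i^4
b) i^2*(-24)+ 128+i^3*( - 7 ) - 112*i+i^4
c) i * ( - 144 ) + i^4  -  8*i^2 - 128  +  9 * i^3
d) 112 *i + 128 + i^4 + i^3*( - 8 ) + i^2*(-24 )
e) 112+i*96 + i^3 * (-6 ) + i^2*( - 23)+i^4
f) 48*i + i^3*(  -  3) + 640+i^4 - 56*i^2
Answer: a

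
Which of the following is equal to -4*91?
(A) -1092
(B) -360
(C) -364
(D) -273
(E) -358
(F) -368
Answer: C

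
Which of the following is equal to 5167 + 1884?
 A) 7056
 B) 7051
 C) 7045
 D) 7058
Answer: B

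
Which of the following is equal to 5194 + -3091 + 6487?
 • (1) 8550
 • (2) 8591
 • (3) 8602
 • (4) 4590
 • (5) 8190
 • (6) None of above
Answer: 6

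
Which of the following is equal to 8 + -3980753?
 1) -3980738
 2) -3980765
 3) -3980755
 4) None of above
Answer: 4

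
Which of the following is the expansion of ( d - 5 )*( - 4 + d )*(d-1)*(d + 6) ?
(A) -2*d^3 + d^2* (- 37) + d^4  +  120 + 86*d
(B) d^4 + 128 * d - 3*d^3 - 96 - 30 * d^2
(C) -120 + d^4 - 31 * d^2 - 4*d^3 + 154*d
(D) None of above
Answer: C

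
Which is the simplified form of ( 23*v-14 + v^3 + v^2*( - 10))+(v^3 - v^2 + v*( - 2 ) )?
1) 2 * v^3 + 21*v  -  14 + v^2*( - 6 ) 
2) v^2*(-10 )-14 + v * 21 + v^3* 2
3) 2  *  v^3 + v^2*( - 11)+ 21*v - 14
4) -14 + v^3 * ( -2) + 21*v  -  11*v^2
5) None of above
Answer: 3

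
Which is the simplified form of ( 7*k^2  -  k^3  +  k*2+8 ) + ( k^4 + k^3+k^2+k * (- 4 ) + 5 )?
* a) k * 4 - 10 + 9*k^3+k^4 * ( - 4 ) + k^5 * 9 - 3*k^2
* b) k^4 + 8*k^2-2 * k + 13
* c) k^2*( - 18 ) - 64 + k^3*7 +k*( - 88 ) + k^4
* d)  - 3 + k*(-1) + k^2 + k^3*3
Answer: b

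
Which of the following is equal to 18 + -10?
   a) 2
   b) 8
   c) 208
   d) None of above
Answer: b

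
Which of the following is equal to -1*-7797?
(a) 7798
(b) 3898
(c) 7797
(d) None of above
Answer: c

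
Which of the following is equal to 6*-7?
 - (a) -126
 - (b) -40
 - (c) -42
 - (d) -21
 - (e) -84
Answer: c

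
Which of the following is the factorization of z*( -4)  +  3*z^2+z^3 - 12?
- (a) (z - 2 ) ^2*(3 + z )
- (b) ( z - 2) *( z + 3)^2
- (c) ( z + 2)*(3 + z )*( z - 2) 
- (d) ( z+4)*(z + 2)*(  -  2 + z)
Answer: c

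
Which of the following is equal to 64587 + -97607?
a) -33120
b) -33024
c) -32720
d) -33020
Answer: d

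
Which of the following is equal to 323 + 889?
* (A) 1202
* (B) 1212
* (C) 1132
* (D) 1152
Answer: B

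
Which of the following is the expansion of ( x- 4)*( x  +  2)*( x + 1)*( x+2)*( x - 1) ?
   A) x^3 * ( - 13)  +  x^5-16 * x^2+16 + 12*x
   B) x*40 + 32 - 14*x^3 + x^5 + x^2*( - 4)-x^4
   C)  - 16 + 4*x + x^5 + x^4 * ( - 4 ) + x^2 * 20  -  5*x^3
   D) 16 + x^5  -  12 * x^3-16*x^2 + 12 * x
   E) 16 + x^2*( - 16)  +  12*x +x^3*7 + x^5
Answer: A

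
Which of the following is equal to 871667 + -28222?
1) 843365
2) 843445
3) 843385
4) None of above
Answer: 2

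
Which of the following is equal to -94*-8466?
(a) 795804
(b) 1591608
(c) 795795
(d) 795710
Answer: a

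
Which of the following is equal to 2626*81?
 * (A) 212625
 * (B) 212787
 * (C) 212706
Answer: C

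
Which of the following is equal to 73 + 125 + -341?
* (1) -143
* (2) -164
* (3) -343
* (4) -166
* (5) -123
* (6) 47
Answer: 1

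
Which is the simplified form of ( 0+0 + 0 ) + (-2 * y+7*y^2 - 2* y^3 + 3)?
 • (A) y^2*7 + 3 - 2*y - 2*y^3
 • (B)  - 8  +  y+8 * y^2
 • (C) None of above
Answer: A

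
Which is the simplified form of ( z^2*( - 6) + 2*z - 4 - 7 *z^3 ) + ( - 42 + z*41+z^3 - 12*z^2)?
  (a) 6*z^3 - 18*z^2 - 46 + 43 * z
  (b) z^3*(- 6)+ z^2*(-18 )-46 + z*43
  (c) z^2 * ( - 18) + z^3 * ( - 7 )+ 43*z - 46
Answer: b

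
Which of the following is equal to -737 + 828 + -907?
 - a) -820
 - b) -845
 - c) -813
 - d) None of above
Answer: d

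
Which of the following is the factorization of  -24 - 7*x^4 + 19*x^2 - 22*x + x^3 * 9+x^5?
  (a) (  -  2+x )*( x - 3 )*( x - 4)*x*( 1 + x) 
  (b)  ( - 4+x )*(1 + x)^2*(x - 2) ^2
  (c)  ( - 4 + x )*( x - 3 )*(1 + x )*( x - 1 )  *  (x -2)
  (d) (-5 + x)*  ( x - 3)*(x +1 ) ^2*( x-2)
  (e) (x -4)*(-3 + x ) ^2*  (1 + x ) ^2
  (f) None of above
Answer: f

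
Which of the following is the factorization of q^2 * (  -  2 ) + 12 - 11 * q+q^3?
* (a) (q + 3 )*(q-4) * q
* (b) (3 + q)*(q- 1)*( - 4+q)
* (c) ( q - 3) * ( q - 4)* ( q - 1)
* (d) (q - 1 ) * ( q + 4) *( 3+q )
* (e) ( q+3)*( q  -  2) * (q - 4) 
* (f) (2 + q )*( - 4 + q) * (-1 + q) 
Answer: b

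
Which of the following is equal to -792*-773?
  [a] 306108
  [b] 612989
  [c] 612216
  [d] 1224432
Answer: c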